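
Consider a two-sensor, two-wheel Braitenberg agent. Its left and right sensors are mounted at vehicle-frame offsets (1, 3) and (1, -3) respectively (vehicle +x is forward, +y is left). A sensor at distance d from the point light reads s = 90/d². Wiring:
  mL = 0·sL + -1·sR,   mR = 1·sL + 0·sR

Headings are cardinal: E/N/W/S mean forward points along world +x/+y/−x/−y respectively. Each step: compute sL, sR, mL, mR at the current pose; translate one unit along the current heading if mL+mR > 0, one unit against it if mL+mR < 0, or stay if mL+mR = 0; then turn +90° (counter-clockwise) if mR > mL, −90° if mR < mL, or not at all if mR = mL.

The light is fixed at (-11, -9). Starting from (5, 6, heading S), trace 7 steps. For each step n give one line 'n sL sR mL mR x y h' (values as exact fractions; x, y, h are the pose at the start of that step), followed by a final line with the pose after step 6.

n=0: pose=(5,6,S); sL=90/557, sR=18/73; mL=-18/73, mR=90/557; mL+mR=-3456/40661 → advance -1; mR−mL=16596/40661 → turn +1·90°
n=1: pose=(5,7,E); sL=9/65, sR=45/229; mL=-45/229, mR=9/65; mL+mR=-864/14885 → advance -1; mR−mL=4986/14885 → turn +1·90°
n=2: pose=(4,7,N); sL=90/433, sR=90/613; mL=-90/613, mR=90/433; mL+mR=16200/265429 → advance +1; mR−mL=94140/265429 → turn +1·90°
n=3: pose=(4,8,W); sL=45/196, sR=45/298; mL=-45/298, mR=45/196; mL+mR=2295/29204 → advance +1; mR−mL=11115/29204 → turn +1·90°
n=4: pose=(3,8,S); sL=18/109, sR=90/377; mL=-90/377, mR=18/109; mL+mR=-3024/41093 → advance -1; mR−mL=16596/41093 → turn +1·90°
n=5: pose=(3,9,E); sL=5/37, sR=1/5; mL=-1/5, mR=5/37; mL+mR=-12/185 → advance -1; mR−mL=62/185 → turn +1·90°
n=6: pose=(2,9,N); sL=90/461, sR=90/617; mL=-90/617, mR=90/461; mL+mR=14040/284437 → advance +1; mR−mL=97020/284437 → turn +1·90°

0 90/557 18/73 -18/73 90/557 5 6 S
1 9/65 45/229 -45/229 9/65 5 7 E
2 90/433 90/613 -90/613 90/433 4 7 N
3 45/196 45/298 -45/298 45/196 4 8 W
4 18/109 90/377 -90/377 18/109 3 8 S
5 5/37 1/5 -1/5 5/37 3 9 E
6 90/461 90/617 -90/617 90/461 2 9 N
final 2 10 W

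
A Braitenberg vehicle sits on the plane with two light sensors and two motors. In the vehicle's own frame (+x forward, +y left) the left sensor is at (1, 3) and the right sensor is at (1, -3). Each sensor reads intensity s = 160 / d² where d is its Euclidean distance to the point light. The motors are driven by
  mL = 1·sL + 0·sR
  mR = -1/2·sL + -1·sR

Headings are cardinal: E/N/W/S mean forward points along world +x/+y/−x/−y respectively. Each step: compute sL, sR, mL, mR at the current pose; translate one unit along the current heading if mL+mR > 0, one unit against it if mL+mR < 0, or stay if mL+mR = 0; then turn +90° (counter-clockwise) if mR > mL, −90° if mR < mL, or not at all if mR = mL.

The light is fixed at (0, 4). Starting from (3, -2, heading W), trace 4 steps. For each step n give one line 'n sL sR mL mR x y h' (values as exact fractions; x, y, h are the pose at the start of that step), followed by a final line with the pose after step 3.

n=0: pose=(3,-2,W); sL=32/17, sR=160/13; mL=32/17, mR=-2928/221; mL+mR=-2512/221 → advance -1; mR−mL=-3344/221 → turn -1·90°
n=1: pose=(4,-2,N); sL=80/13, sR=80/37; mL=80/13, mR=-2520/481; mL+mR=440/481 → advance +1; mR−mL=-5480/481 → turn -1·90°
n=2: pose=(4,-1,E); sL=160/29, sR=160/89; mL=160/29, mR=-11760/2581; mL+mR=2480/2581 → advance +1; mR−mL=-26000/2581 → turn -1·90°
n=3: pose=(5,-1,S); sL=8/5, sR=4; mL=8/5, mR=-24/5; mL+mR=-16/5 → advance -1; mR−mL=-32/5 → turn -1·90°

0 32/17 160/13 32/17 -2928/221 3 -2 W
1 80/13 80/37 80/13 -2520/481 4 -2 N
2 160/29 160/89 160/29 -11760/2581 4 -1 E
3 8/5 4 8/5 -24/5 5 -1 S
final 5 0 W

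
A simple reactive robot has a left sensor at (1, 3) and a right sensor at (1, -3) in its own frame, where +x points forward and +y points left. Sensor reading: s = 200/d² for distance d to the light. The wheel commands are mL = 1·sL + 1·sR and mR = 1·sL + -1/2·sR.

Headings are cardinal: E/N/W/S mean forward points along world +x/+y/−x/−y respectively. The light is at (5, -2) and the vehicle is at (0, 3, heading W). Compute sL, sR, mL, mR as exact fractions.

left sensor world pos  = (-1, 0); dL² = 40
right sensor world pos = (-1, 6); dR² = 100
sL = 200/40 = 5
sR = 200/100 = 2
mL = 1·sL + 1·sR = 7
mR = 1·sL + -1/2·sR = 4

5 2 7 4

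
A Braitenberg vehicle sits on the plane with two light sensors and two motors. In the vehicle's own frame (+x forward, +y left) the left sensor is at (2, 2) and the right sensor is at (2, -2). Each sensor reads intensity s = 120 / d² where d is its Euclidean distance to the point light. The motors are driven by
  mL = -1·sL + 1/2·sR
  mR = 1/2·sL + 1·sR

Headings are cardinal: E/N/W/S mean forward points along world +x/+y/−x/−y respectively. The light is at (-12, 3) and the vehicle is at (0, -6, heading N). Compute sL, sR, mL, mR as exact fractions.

120/149 24/49 -4092/7301 6516/7301

left sensor world pos  = (-2, -4); dL² = 149
right sensor world pos = (2, -4); dR² = 245
sL = 120/149 = 120/149
sR = 120/245 = 24/49
mL = -1·sL + 1/2·sR = -4092/7301
mR = 1/2·sL + 1·sR = 6516/7301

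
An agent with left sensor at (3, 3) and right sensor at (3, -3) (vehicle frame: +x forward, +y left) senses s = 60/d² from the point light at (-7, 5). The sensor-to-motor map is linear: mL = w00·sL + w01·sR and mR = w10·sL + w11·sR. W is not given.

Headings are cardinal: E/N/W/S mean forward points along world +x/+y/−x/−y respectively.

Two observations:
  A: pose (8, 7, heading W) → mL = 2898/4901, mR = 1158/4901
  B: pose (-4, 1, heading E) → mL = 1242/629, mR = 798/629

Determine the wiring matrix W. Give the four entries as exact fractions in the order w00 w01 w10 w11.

obs A: pose=(8,7,W) → sL=12/29, sR=60/169, mL=2898/4901, mR=1158/4901
obs B: pose=(-4,1,E) → sL=60/37, sR=12/17, mL=1242/629, mR=798/629
sensor matrix S = [[12/29, 60/169], [60/37, 12/17]]; det S = -874368/3082729
solve [mL_A; mL_B] = S·[w00; w01] and [mR_A; mR_B] = S·[w10; w11]:
  w00 = 1, w01 = 1/2, w10 = 1, w11 = -1/2

1 1/2 1 -1/2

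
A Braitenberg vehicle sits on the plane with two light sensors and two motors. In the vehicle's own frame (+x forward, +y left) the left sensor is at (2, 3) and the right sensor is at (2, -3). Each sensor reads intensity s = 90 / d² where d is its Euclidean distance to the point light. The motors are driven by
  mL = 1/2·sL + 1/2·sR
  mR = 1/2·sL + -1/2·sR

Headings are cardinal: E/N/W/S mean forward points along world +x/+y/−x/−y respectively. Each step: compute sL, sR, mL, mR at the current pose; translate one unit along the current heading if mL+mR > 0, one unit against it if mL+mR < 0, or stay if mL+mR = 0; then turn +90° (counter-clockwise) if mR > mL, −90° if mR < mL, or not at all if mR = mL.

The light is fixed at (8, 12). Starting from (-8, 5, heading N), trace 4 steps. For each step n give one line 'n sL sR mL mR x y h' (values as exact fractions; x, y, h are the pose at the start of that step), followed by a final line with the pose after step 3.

0 45/193 45/97 6525/18721 -2160/18721 -8 5 N
1 18/41 90/277 4338/11357 648/11357 -8 6 E
2 45/104 45/194 6705/20176 2025/20176 -7 6 S
3 90/389 18/61 6246/23729 -756/23729 -7 5 W
final -8 5 N

n=0: pose=(-8,5,N); sL=45/193, sR=45/97; mL=6525/18721, mR=-2160/18721; mL+mR=45/193 → advance +1; mR−mL=-45/97 → turn -1·90°
n=1: pose=(-8,6,E); sL=18/41, sR=90/277; mL=4338/11357, mR=648/11357; mL+mR=18/41 → advance +1; mR−mL=-90/277 → turn -1·90°
n=2: pose=(-7,6,S); sL=45/104, sR=45/194; mL=6705/20176, mR=2025/20176; mL+mR=45/104 → advance +1; mR−mL=-45/194 → turn -1·90°
n=3: pose=(-7,5,W); sL=90/389, sR=18/61; mL=6246/23729, mR=-756/23729; mL+mR=90/389 → advance +1; mR−mL=-18/61 → turn -1·90°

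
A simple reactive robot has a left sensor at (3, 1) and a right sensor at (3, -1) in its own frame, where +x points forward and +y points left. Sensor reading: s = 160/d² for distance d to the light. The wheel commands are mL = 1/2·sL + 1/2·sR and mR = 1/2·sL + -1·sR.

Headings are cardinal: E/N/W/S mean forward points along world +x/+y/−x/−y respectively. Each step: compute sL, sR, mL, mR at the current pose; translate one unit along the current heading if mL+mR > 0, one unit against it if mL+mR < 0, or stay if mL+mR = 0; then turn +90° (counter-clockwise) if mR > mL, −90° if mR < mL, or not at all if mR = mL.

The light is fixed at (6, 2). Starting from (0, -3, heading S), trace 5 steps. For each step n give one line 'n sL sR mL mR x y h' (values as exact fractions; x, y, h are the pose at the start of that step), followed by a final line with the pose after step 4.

n=0: pose=(0,-3,S); sL=160/89, sR=160/113; mL=16160/10057, mR=-5200/10057; mL+mR=10960/10057 → advance +1; mR−mL=-240/113 → turn -1·90°
n=1: pose=(0,-4,W); sL=16/13, sR=80/53; mL=944/689, mR=-616/689; mL+mR=328/689 → advance +1; mR−mL=-120/53 → turn -1·90°
n=2: pose=(-1,-4,N); sL=160/73, sR=32/9; mL=1888/657, mR=-1616/657; mL+mR=272/657 → advance +1; mR−mL=-16/3 → turn -1·90°
n=3: pose=(-1,-3,E); sL=5, sR=40/13; mL=105/26, mR=-15/26; mL+mR=45/13 → advance +1; mR−mL=-60/13 → turn -1·90°
n=4: pose=(0,-3,S); sL=160/89, sR=160/113; mL=16160/10057, mR=-5200/10057; mL+mR=10960/10057 → advance +1; mR−mL=-240/113 → turn -1·90°

0 160/89 160/113 16160/10057 -5200/10057 0 -3 S
1 16/13 80/53 944/689 -616/689 0 -4 W
2 160/73 32/9 1888/657 -1616/657 -1 -4 N
3 5 40/13 105/26 -15/26 -1 -3 E
4 160/89 160/113 16160/10057 -5200/10057 0 -3 S
final 0 -4 W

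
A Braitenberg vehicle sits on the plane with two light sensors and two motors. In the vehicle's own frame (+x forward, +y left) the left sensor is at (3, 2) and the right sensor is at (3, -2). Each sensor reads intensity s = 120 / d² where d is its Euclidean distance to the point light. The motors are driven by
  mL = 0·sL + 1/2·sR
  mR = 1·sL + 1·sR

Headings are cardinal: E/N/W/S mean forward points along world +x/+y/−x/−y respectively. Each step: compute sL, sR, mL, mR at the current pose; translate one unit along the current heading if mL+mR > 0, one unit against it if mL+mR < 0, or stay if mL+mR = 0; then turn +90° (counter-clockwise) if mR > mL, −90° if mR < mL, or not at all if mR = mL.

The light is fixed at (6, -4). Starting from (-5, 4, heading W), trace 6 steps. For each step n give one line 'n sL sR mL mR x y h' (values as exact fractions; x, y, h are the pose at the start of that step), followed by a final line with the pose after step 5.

0 15/29 15/37 15/74 990/1073 -5 4 W
1 24/25 120/221 60/221 8304/5525 -6 4 S
2 20/27 60/53 30/53 2680/1431 -6 3 E
3 120/269 120/181 60/181 54000/48689 -5 3 N
4 15/29 15/37 15/74 990/1073 -5 4 W
5 24/25 120/221 60/221 8304/5525 -6 4 S
final -6 3 E

n=0: pose=(-5,4,W); sL=15/29, sR=15/37; mL=15/74, mR=990/1073; mL+mR=2415/2146 → advance +1; mR−mL=1545/2146 → turn +1·90°
n=1: pose=(-6,4,S); sL=24/25, sR=120/221; mL=60/221, mR=8304/5525; mL+mR=9804/5525 → advance +1; mR−mL=6804/5525 → turn +1·90°
n=2: pose=(-6,3,E); sL=20/27, sR=60/53; mL=30/53, mR=2680/1431; mL+mR=3490/1431 → advance +1; mR−mL=1870/1431 → turn +1·90°
n=3: pose=(-5,3,N); sL=120/269, sR=120/181; mL=60/181, mR=54000/48689; mL+mR=70140/48689 → advance +1; mR−mL=37860/48689 → turn +1·90°
n=4: pose=(-5,4,W); sL=15/29, sR=15/37; mL=15/74, mR=990/1073; mL+mR=2415/2146 → advance +1; mR−mL=1545/2146 → turn +1·90°
n=5: pose=(-6,4,S); sL=24/25, sR=120/221; mL=60/221, mR=8304/5525; mL+mR=9804/5525 → advance +1; mR−mL=6804/5525 → turn +1·90°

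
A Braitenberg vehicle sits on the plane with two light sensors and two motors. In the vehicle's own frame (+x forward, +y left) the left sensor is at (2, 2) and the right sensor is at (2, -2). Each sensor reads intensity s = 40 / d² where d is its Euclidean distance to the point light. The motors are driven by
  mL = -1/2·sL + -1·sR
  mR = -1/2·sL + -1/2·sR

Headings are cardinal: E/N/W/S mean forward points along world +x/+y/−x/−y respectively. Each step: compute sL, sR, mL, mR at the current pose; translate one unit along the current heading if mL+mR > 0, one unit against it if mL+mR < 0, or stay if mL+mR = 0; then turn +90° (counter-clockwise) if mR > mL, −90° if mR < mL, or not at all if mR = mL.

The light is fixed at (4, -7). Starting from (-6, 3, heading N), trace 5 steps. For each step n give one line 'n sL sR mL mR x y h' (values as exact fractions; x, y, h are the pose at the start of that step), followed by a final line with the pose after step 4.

0 5/36 5/26 -245/936 -155/936 -6 3 N
1 40/193 8/53 -2604/10229 -1832/10229 -6 2 W
2 20/49 4/17 -366/833 -268/833 -5 2 S
3 40/193 40/113 -9980/21809 -6120/21809 -5 3 E
4 5/36 5/26 -245/936 -155/936 -6 3 N
final -6 2 W

n=0: pose=(-6,3,N); sL=5/36, sR=5/26; mL=-245/936, mR=-155/936; mL+mR=-50/117 → advance -1; mR−mL=5/52 → turn +1·90°
n=1: pose=(-6,2,W); sL=40/193, sR=8/53; mL=-2604/10229, mR=-1832/10229; mL+mR=-4436/10229 → advance -1; mR−mL=4/53 → turn +1·90°
n=2: pose=(-5,2,S); sL=20/49, sR=4/17; mL=-366/833, mR=-268/833; mL+mR=-634/833 → advance -1; mR−mL=2/17 → turn +1·90°
n=3: pose=(-5,3,E); sL=40/193, sR=40/113; mL=-9980/21809, mR=-6120/21809; mL+mR=-16100/21809 → advance -1; mR−mL=20/113 → turn +1·90°
n=4: pose=(-6,3,N); sL=5/36, sR=5/26; mL=-245/936, mR=-155/936; mL+mR=-50/117 → advance -1; mR−mL=5/52 → turn +1·90°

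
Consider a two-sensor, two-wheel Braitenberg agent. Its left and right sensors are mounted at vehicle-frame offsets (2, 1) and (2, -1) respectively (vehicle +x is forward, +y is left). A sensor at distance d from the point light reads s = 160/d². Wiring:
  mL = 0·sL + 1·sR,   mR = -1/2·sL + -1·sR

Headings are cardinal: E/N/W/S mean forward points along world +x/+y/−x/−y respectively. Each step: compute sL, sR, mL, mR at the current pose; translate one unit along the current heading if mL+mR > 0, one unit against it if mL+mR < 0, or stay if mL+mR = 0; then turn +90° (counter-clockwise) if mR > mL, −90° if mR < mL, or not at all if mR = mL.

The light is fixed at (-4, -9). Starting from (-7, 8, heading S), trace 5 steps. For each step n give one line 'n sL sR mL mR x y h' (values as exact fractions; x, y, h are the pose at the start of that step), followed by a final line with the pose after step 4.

0 160/229 160/241 160/241 -55920/55189 -7 8 S
1 80/157 80/193 80/193 -20280/30301 -7 9 W
2 160/409 160/401 160/401 -97520/164009 -6 9 N
3 40/81 5/8 5/8 -565/648 -6 8 E
4 160/229 160/241 160/241 -55920/55189 -7 8 S
final -7 9 W

n=0: pose=(-7,8,S); sL=160/229, sR=160/241; mL=160/241, mR=-55920/55189; mL+mR=-80/229 → advance -1; mR−mL=-92560/55189 → turn -1·90°
n=1: pose=(-7,9,W); sL=80/157, sR=80/193; mL=80/193, mR=-20280/30301; mL+mR=-40/157 → advance -1; mR−mL=-32840/30301 → turn -1·90°
n=2: pose=(-6,9,N); sL=160/409, sR=160/401; mL=160/401, mR=-97520/164009; mL+mR=-80/409 → advance -1; mR−mL=-162960/164009 → turn -1·90°
n=3: pose=(-6,8,E); sL=40/81, sR=5/8; mL=5/8, mR=-565/648; mL+mR=-20/81 → advance -1; mR−mL=-485/324 → turn -1·90°
n=4: pose=(-7,8,S); sL=160/229, sR=160/241; mL=160/241, mR=-55920/55189; mL+mR=-80/229 → advance -1; mR−mL=-92560/55189 → turn -1·90°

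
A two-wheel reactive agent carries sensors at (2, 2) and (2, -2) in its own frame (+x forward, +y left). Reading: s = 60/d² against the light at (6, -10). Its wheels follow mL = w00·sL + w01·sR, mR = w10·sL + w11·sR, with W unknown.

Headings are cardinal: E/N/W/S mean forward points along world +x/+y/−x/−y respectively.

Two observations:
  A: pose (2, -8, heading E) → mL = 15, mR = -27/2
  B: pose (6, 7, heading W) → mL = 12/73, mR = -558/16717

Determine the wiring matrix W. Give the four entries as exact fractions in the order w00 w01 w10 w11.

obs A: pose=(2,-8,E) → sL=3, sR=15, mL=15, mR=-27/2
obs B: pose=(6,7,W) → sL=60/229, sR=12/73, mL=12/73, mR=-558/16717
sensor matrix S = [[3, 15], [60/229, 12/73]]; det S = -57456/16717
solve [mL_A; mL_B] = S·[w00; w01] and [mR_A; mR_B] = S·[w10; w11]:
  w00 = 0, w01 = 1, w10 = 1/2, w11 = -1

0 1 1/2 -1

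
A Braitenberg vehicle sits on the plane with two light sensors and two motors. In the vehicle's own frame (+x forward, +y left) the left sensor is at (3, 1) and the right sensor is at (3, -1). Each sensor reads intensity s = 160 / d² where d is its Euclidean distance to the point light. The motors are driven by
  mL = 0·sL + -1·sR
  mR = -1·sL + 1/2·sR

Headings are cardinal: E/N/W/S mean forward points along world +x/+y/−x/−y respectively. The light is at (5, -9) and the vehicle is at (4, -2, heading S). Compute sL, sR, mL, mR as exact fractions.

left sensor world pos  = (5, -5); dL² = 16
right sensor world pos = (3, -5); dR² = 20
sL = 160/16 = 10
sR = 160/20 = 8
mL = 0·sL + -1·sR = -8
mR = -1·sL + 1/2·sR = -6

10 8 -8 -6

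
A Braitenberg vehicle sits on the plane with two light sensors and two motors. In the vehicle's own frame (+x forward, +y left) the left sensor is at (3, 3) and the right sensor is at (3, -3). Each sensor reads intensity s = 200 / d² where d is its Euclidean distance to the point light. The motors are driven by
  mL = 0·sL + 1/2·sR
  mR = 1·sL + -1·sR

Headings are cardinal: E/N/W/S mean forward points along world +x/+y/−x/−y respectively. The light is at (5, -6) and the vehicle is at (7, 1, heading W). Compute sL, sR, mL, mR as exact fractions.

200/17 200/101 100/101 16800/1717

left sensor world pos  = (4, -2); dL² = 17
right sensor world pos = (4, 4); dR² = 101
sL = 200/17 = 200/17
sR = 200/101 = 200/101
mL = 0·sL + 1/2·sR = 100/101
mR = 1·sL + -1·sR = 16800/1717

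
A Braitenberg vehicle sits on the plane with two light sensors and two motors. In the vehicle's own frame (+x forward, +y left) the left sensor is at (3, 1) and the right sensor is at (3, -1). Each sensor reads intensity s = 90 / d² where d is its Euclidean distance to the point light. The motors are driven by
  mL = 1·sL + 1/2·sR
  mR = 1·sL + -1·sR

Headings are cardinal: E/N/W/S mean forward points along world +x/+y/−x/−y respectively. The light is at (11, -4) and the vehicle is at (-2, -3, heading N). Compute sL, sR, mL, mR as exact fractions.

left sensor world pos  = (-3, 0); dL² = 212
right sensor world pos = (-1, 0); dR² = 160
sL = 90/212 = 45/106
sR = 90/160 = 9/16
mL = 1·sL + 1/2·sR = 1197/1696
mR = 1·sL + -1·sR = -117/848

45/106 9/16 1197/1696 -117/848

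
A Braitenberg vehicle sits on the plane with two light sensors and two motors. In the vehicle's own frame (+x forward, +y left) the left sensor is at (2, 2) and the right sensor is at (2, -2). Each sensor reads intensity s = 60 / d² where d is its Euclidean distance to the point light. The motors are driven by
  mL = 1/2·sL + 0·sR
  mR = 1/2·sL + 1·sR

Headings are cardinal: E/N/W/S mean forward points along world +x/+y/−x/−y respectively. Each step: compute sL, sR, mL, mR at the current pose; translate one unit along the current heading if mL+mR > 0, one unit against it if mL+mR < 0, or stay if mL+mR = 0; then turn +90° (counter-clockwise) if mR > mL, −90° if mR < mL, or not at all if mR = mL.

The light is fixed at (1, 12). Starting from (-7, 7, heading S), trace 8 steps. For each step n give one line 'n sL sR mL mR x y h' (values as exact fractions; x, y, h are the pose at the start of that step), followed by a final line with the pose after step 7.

n=0: pose=(-7,7,S); sL=12/17, sR=60/149; mL=6/17, mR=1914/2533; mL+mR=2808/2533 → advance +1; mR−mL=60/149 → turn +1·90°
n=1: pose=(-7,6,E); sL=15/13, sR=3/5; mL=15/26, mR=153/130; mL+mR=114/65 → advance +1; mR−mL=3/5 → turn +1·90°
n=2: pose=(-6,6,N); sL=60/97, sR=60/41; mL=30/97, mR=7050/3977; mL+mR=8280/3977 → advance +1; mR−mL=60/41 → turn +1·90°
n=3: pose=(-6,7,W); sL=6/13, sR=2/3; mL=3/13, mR=35/39; mL+mR=44/39 → advance +1; mR−mL=2/3 → turn +1·90°
n=4: pose=(-7,7,S); sL=12/17, sR=60/149; mL=6/17, mR=1914/2533; mL+mR=2808/2533 → advance +1; mR−mL=60/149 → turn +1·90°
n=5: pose=(-7,6,E); sL=15/13, sR=3/5; mL=15/26, mR=153/130; mL+mR=114/65 → advance +1; mR−mL=3/5 → turn +1·90°
n=6: pose=(-6,6,N); sL=60/97, sR=60/41; mL=30/97, mR=7050/3977; mL+mR=8280/3977 → advance +1; mR−mL=60/41 → turn +1·90°
n=7: pose=(-6,7,W); sL=6/13, sR=2/3; mL=3/13, mR=35/39; mL+mR=44/39 → advance +1; mR−mL=2/3 → turn +1·90°

0 12/17 60/149 6/17 1914/2533 -7 7 S
1 15/13 3/5 15/26 153/130 -7 6 E
2 60/97 60/41 30/97 7050/3977 -6 6 N
3 6/13 2/3 3/13 35/39 -6 7 W
4 12/17 60/149 6/17 1914/2533 -7 7 S
5 15/13 3/5 15/26 153/130 -7 6 E
6 60/97 60/41 30/97 7050/3977 -6 6 N
7 6/13 2/3 3/13 35/39 -6 7 W
final -7 7 S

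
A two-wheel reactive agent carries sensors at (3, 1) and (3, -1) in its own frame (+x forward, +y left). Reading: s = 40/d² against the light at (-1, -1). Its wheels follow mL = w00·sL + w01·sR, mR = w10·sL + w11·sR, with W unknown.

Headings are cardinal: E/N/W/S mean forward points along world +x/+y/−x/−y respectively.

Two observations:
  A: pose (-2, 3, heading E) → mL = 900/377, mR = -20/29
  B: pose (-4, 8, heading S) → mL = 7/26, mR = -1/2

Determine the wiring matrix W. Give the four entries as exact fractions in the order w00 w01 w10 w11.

-1/2 1 -1/2 0

obs A: pose=(-2,3,E) → sL=40/29, sR=40/13, mL=900/377, mR=-20/29
obs B: pose=(-4,8,S) → sL=1, sR=10/13, mL=7/26, mR=-1/2
sensor matrix S = [[40/29, 40/13], [1, 10/13]]; det S = -760/377
solve [mL_A; mL_B] = S·[w00; w01] and [mR_A; mR_B] = S·[w10; w11]:
  w00 = -1/2, w01 = 1, w10 = -1/2, w11 = 0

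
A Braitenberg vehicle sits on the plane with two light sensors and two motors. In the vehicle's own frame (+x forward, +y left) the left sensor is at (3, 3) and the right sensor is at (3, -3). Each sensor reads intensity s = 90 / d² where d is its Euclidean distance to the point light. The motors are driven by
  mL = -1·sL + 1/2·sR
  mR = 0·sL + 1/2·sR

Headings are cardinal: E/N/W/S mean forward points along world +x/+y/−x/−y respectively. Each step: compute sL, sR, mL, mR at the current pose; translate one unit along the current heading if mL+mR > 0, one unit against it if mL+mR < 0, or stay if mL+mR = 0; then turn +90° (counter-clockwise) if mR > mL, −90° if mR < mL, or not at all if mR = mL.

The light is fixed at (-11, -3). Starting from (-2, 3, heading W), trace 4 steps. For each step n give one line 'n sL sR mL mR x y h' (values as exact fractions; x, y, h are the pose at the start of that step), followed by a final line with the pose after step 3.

n=0: pose=(-2,3,W); sL=2, sR=10/13; mL=-21/13, mR=5/13; mL+mR=-16/13 → advance -1; mR−mL=2 → turn +1·90°
n=1: pose=(-1,3,S); sL=45/89, sR=45/29; mL=1395/5162, mR=45/58; mL+mR=2700/2581 → advance +1; mR−mL=45/89 → turn +1·90°
n=2: pose=(-1,2,E); sL=90/233, sR=90/173; mL=-5085/40309, mR=45/173; mL+mR=5400/40309 → advance +1; mR−mL=90/233 → turn +1·90°
n=3: pose=(0,2,N); sL=45/64, sR=9/26; mL=-441/832, mR=9/52; mL+mR=-297/832 → advance -1; mR−mL=45/64 → turn +1·90°

0 2 10/13 -21/13 5/13 -2 3 W
1 45/89 45/29 1395/5162 45/58 -1 3 S
2 90/233 90/173 -5085/40309 45/173 -1 2 E
3 45/64 9/26 -441/832 9/52 0 2 N
final 0 1 W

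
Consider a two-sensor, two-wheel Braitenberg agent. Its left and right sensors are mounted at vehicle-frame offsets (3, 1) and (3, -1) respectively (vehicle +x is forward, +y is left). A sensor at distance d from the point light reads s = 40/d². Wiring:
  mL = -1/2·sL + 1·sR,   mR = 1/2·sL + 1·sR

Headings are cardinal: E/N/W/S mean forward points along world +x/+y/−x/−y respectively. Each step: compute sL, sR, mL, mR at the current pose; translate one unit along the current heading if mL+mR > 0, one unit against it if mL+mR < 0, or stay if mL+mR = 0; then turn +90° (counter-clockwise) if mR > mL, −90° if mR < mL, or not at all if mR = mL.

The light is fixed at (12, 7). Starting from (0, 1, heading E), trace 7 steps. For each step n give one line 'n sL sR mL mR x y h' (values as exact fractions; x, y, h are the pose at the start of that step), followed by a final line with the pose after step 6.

0 20/53 4/13 82/689 342/689 0 1 E
1 40/153 40/109 3940/16677 8300/16677 1 1 N
2 5/29 10/53 315/3074 845/3074 1 2 W
3 8/37 40/233 548/8621 2412/8621 0 2 S
4 20/53 4/13 82/689 342/689 0 1 E
5 40/153 40/109 3940/16677 8300/16677 1 1 N
6 5/29 10/53 315/3074 845/3074 1 2 W
final 0 2 S

n=0: pose=(0,1,E); sL=20/53, sR=4/13; mL=82/689, mR=342/689; mL+mR=8/13 → advance +1; mR−mL=20/53 → turn +1·90°
n=1: pose=(1,1,N); sL=40/153, sR=40/109; mL=3940/16677, mR=8300/16677; mL+mR=80/109 → advance +1; mR−mL=40/153 → turn +1·90°
n=2: pose=(1,2,W); sL=5/29, sR=10/53; mL=315/3074, mR=845/3074; mL+mR=20/53 → advance +1; mR−mL=5/29 → turn +1·90°
n=3: pose=(0,2,S); sL=8/37, sR=40/233; mL=548/8621, mR=2412/8621; mL+mR=80/233 → advance +1; mR−mL=8/37 → turn +1·90°
n=4: pose=(0,1,E); sL=20/53, sR=4/13; mL=82/689, mR=342/689; mL+mR=8/13 → advance +1; mR−mL=20/53 → turn +1·90°
n=5: pose=(1,1,N); sL=40/153, sR=40/109; mL=3940/16677, mR=8300/16677; mL+mR=80/109 → advance +1; mR−mL=40/153 → turn +1·90°
n=6: pose=(1,2,W); sL=5/29, sR=10/53; mL=315/3074, mR=845/3074; mL+mR=20/53 → advance +1; mR−mL=5/29 → turn +1·90°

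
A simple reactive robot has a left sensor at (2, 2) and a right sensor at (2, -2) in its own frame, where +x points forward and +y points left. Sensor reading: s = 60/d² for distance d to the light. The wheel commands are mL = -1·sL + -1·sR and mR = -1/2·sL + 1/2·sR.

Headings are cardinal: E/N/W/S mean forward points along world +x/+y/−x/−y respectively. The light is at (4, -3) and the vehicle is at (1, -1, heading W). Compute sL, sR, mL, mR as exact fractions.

left sensor world pos  = (-1, -3); dL² = 25
right sensor world pos = (-1, 1); dR² = 41
sL = 60/25 = 12/5
sR = 60/41 = 60/41
mL = -1·sL + -1·sR = -792/205
mR = -1/2·sL + 1/2·sR = -96/205

12/5 60/41 -792/205 -96/205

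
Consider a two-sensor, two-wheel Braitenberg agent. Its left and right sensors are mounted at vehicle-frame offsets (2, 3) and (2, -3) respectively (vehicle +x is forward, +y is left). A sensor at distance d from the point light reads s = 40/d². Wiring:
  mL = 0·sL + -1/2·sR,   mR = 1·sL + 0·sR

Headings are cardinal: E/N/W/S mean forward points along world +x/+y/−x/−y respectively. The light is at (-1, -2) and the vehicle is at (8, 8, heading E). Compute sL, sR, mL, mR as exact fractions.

left sensor world pos  = (10, 11); dL² = 290
right sensor world pos = (10, 5); dR² = 170
sL = 40/290 = 4/29
sR = 40/170 = 4/17
mL = 0·sL + -1/2·sR = -2/17
mR = 1·sL + 0·sR = 4/29

4/29 4/17 -2/17 4/29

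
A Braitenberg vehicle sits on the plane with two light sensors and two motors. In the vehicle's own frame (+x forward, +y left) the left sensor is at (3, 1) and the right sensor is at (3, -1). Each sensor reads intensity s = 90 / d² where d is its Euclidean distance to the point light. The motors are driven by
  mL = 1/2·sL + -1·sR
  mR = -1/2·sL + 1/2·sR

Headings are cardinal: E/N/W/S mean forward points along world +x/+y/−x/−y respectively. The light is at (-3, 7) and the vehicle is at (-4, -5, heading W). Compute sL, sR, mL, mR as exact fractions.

18/37 90/137 -2097/5069 432/5069

left sensor world pos  = (-7, -6); dL² = 185
right sensor world pos = (-7, -4); dR² = 137
sL = 90/185 = 18/37
sR = 90/137 = 90/137
mL = 1/2·sL + -1·sR = -2097/5069
mR = -1/2·sL + 1/2·sR = 432/5069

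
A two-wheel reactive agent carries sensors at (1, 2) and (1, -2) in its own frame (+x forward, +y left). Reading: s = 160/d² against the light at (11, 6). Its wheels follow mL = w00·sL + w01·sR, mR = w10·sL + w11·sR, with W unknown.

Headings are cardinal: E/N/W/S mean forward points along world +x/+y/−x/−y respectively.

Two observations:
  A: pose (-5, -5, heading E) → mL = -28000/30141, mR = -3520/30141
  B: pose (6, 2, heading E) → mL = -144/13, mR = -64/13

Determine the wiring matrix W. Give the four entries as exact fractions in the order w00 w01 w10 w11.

-1 -1 -1 1

obs A: pose=(-5,-5,E) → sL=80/153, sR=80/197, mL=-28000/30141, mR=-3520/30141
obs B: pose=(6,2,E) → sL=8, sR=40/13, mL=-144/13, mR=-64/13
sensor matrix S = [[80/153, 80/197], [8, 40/13]]; det S = -642560/391833
solve [mL_A; mL_B] = S·[w00; w01] and [mR_A; mR_B] = S·[w10; w11]:
  w00 = -1, w01 = -1, w10 = -1, w11 = 1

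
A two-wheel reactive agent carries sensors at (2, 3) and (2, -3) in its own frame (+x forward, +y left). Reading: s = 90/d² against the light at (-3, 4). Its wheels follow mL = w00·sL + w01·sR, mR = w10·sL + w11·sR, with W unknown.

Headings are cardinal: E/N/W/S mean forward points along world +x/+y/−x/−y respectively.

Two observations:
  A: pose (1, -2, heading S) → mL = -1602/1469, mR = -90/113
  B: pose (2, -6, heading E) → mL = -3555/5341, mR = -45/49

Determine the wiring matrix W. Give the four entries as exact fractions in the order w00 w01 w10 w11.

obs A: pose=(1,-2,S) → sL=90/113, sR=18/13, mL=-1602/1469, mR=-90/113
obs B: pose=(2,-6,E) → sL=45/49, sR=45/109, mL=-3555/5341, mR=-45/49
sensor matrix S = [[90/113, 18/13], [45/49, 45/109]]; det S = -7396920/7845929
solve [mL_A; mL_B] = S·[w00; w01] and [mR_A; mR_B] = S·[w10; w11]:
  w00 = -1/2, w01 = -1/2, w10 = -1, w11 = 0

-1/2 -1/2 -1 0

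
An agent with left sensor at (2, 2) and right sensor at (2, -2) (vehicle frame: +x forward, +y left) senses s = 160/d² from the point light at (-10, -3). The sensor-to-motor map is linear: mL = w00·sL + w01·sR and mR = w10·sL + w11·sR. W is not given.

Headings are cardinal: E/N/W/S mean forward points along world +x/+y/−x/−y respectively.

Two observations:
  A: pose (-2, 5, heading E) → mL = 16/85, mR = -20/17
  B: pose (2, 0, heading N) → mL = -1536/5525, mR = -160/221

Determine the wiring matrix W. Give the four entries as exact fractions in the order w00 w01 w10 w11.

obs A: pose=(-2,5,E) → sL=4/5, sR=20/17, mL=16/85, mR=-20/17
obs B: pose=(2,0,N) → sL=32/25, sR=160/221, mL=-1536/5525, mR=-160/221
sensor matrix S = [[4/5, 20/17], [32/25, 160/221]]; det S = -1024/1105
solve [mL_A; mL_B] = S·[w00; w01] and [mR_A; mR_B] = S·[w10; w11]:
  w00 = -1/2, w01 = 1/2, w10 = 0, w11 = -1

-1/2 1/2 0 -1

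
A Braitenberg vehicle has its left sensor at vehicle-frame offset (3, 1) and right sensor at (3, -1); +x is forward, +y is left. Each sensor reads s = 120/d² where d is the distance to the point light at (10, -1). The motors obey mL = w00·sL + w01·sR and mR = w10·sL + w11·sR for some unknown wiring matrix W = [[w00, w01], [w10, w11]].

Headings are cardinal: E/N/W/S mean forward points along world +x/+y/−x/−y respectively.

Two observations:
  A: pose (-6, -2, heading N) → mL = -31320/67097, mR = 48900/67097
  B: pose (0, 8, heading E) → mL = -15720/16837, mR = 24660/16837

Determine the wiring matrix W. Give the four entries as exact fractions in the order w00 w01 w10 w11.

obs A: pose=(-6,-2,N) → sL=120/293, sR=120/229, mL=-31320/67097, mR=48900/67097
obs B: pose=(0,8,E) → sL=120/149, sR=120/113, mL=-15720/16837, mR=24660/16837
sensor matrix S = [[120/293, 120/229], [120/149, 120/113]]; det S = 14572800/1129712189
solve [mL_A; mL_B] = S·[w00; w01] and [mR_A; mR_B] = S·[w10; w11]:
  w00 = -1/2, w01 = -1/2, w10 = 1/2, w11 = 1

-1/2 -1/2 1/2 1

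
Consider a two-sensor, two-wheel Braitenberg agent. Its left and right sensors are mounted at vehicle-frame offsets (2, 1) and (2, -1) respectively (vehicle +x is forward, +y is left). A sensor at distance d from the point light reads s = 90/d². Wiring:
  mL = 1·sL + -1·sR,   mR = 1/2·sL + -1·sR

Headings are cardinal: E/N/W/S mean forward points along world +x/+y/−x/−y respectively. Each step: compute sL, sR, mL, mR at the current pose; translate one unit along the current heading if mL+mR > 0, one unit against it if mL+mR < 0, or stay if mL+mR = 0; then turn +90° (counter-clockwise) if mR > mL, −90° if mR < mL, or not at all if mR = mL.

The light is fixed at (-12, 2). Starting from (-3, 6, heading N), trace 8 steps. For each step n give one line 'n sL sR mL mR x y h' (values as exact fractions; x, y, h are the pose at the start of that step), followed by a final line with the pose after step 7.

n=0: pose=(-3,6,N); sL=9/10, sR=45/68; mL=81/340, mR=-18/85; mL+mR=9/340 → advance +1; mR−mL=-9/20 → turn -1·90°
n=1: pose=(-3,7,E); sL=90/157, sR=90/137; mL=-1800/21509, mR=-7965/21509; mL+mR=-9765/21509 → advance -1; mR−mL=-45/157 → turn -1·90°
n=2: pose=(-4,7,S); sL=1, sR=45/29; mL=-16/29, mR=-61/58; mL+mR=-93/58 → advance -1; mR−mL=-1/2 → turn -1·90°
n=3: pose=(-4,8,W); sL=90/61, sR=18/17; mL=432/1037, mR=-333/1037; mL+mR=99/1037 → advance +1; mR−mL=-45/61 → turn -1·90°
n=4: pose=(-5,8,N); sL=9/10, sR=45/64; mL=63/320, mR=-81/320; mL+mR=-9/160 → advance -1; mR−mL=-9/20 → turn -1·90°
n=5: pose=(-5,7,E); sL=10/13, sR=90/97; mL=-200/1261, mR=-685/1261; mL+mR=-885/1261 → advance -1; mR−mL=-5/13 → turn -1·90°
n=6: pose=(-6,7,S); sL=45/29, sR=45/17; mL=-540/493, mR=-1845/986; mL+mR=-2925/986 → advance -1; mR−mL=-45/58 → turn -1·90°
n=7: pose=(-6,8,W); sL=90/41, sR=18/13; mL=432/533, mR=-153/533; mL+mR=279/533 → advance +1; mR−mL=-45/41 → turn -1·90°

0 9/10 45/68 81/340 -18/85 -3 6 N
1 90/157 90/137 -1800/21509 -7965/21509 -3 7 E
2 1 45/29 -16/29 -61/58 -4 7 S
3 90/61 18/17 432/1037 -333/1037 -4 8 W
4 9/10 45/64 63/320 -81/320 -5 8 N
5 10/13 90/97 -200/1261 -685/1261 -5 7 E
6 45/29 45/17 -540/493 -1845/986 -6 7 S
7 90/41 18/13 432/533 -153/533 -6 8 W
final -7 8 N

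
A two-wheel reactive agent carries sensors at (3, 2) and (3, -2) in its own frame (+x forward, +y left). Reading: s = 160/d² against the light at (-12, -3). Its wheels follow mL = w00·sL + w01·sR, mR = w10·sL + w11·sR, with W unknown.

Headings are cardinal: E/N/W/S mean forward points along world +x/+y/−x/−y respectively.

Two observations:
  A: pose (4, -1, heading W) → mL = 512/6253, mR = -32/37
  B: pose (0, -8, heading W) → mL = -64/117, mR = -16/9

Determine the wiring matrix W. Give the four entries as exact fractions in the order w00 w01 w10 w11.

obs A: pose=(4,-1,W) → sL=160/169, sR=32/37, mL=512/6253, mR=-32/37
obs B: pose=(0,-8,W) → sL=16/13, sR=16/9, mL=-64/117, mR=-16/9
sensor matrix S = [[160/169, 32/37], [16/13, 16/9]]; det S = 34816/56277
solve [mL_A; mL_B] = S·[w00; w01] and [mR_A; mR_B] = S·[w10; w11]:
  w00 = 1, w01 = -1, w10 = 0, w11 = -1

1 -1 0 -1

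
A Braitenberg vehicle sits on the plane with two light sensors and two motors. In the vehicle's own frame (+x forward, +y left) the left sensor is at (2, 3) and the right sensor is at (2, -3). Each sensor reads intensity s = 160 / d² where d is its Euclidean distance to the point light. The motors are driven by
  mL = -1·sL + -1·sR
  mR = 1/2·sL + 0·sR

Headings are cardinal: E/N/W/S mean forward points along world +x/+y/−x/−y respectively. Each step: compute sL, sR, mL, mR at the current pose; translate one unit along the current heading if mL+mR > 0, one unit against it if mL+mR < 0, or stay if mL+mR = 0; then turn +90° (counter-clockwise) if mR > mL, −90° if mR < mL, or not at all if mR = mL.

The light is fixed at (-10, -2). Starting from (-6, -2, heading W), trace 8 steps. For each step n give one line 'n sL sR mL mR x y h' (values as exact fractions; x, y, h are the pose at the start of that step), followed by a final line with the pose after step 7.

n=0: pose=(-6,-2,W); sL=160/13, sR=160/13; mL=-320/13, mR=80/13; mL+mR=-240/13 → advance -1; mR−mL=400/13 → turn +1·90°
n=1: pose=(-5,-2,S); sL=40/17, sR=20; mL=-380/17, mR=20/17; mL+mR=-360/17 → advance -1; mR−mL=400/17 → turn +1·90°
n=2: pose=(-5,-1,E); sL=32/13, sR=160/53; mL=-3776/689, mR=16/13; mL+mR=-2928/689 → advance -1; mR−mL=4624/689 → turn +1·90°
n=3: pose=(-6,-1,N); sL=16, sR=80/29; mL=-544/29, mR=8; mL+mR=-312/29 → advance -1; mR−mL=776/29 → turn +1·90°
n=4: pose=(-6,-2,W); sL=160/13, sR=160/13; mL=-320/13, mR=80/13; mL+mR=-240/13 → advance -1; mR−mL=400/13 → turn +1·90°
n=5: pose=(-5,-2,S); sL=40/17, sR=20; mL=-380/17, mR=20/17; mL+mR=-360/17 → advance -1; mR−mL=400/17 → turn +1·90°
n=6: pose=(-5,-1,E); sL=32/13, sR=160/53; mL=-3776/689, mR=16/13; mL+mR=-2928/689 → advance -1; mR−mL=4624/689 → turn +1·90°
n=7: pose=(-6,-1,N); sL=16, sR=80/29; mL=-544/29, mR=8; mL+mR=-312/29 → advance -1; mR−mL=776/29 → turn +1·90°

0 160/13 160/13 -320/13 80/13 -6 -2 W
1 40/17 20 -380/17 20/17 -5 -2 S
2 32/13 160/53 -3776/689 16/13 -5 -1 E
3 16 80/29 -544/29 8 -6 -1 N
4 160/13 160/13 -320/13 80/13 -6 -2 W
5 40/17 20 -380/17 20/17 -5 -2 S
6 32/13 160/53 -3776/689 16/13 -5 -1 E
7 16 80/29 -544/29 8 -6 -1 N
final -6 -2 W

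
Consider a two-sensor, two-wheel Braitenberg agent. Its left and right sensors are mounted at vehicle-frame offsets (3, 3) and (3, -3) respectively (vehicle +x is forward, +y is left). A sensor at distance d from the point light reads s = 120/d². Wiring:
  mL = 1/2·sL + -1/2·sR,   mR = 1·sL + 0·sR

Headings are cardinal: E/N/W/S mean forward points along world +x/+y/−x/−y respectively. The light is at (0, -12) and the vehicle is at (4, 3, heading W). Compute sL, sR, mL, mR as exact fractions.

left sensor world pos  = (1, 0); dL² = 145
right sensor world pos = (1, 6); dR² = 325
sL = 120/145 = 24/29
sR = 120/325 = 24/65
mL = 1/2·sL + -1/2·sR = 432/1885
mR = 1·sL + 0·sR = 24/29

24/29 24/65 432/1885 24/29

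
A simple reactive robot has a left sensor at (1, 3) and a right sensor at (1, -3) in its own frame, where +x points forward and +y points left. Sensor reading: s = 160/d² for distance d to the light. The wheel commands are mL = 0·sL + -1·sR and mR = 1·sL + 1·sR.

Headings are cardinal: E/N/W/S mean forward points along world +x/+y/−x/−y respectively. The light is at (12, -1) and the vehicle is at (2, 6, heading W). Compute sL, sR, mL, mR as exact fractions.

160/137 160/221 -160/221 57280/30277

left sensor world pos  = (1, 3); dL² = 137
right sensor world pos = (1, 9); dR² = 221
sL = 160/137 = 160/137
sR = 160/221 = 160/221
mL = 0·sL + -1·sR = -160/221
mR = 1·sL + 1·sR = 57280/30277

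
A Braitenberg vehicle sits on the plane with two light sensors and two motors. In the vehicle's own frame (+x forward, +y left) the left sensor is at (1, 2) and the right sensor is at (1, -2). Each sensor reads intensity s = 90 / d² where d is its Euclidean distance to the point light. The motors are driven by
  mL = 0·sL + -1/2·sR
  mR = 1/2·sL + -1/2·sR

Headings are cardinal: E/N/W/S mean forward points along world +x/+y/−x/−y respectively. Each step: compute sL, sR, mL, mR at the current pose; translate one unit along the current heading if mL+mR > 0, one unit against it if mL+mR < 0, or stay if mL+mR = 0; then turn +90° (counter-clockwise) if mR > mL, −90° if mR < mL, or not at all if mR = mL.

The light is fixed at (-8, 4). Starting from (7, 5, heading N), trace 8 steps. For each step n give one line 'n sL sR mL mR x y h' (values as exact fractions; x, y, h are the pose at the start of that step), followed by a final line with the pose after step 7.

0 90/173 90/293 -45/293 5400/50689 7 5 N
1 9/20 9/20 -9/40 0 7 4 W
2 18/65 90/197 -45/197 -1152/12805 8 4 S
3 45/149 9/29 -9/58 -18/4321 8 5 E
4 90/173 90/293 -45/293 5400/50689 7 5 N
5 9/20 9/20 -9/40 0 7 4 W
6 18/65 90/197 -45/197 -1152/12805 8 4 S
7 45/149 9/29 -9/58 -18/4321 8 5 E
final 7 5 N

n=0: pose=(7,5,N); sL=90/173, sR=90/293; mL=-45/293, mR=5400/50689; mL+mR=-2385/50689 → advance -1; mR−mL=45/173 → turn +1·90°
n=1: pose=(7,4,W); sL=9/20, sR=9/20; mL=-9/40, mR=0; mL+mR=-9/40 → advance -1; mR−mL=9/40 → turn +1·90°
n=2: pose=(8,4,S); sL=18/65, sR=90/197; mL=-45/197, mR=-1152/12805; mL+mR=-4077/12805 → advance -1; mR−mL=9/65 → turn +1·90°
n=3: pose=(8,5,E); sL=45/149, sR=9/29; mL=-9/58, mR=-18/4321; mL+mR=-1377/8642 → advance -1; mR−mL=45/298 → turn +1·90°
n=4: pose=(7,5,N); sL=90/173, sR=90/293; mL=-45/293, mR=5400/50689; mL+mR=-2385/50689 → advance -1; mR−mL=45/173 → turn +1·90°
n=5: pose=(7,4,W); sL=9/20, sR=9/20; mL=-9/40, mR=0; mL+mR=-9/40 → advance -1; mR−mL=9/40 → turn +1·90°
n=6: pose=(8,4,S); sL=18/65, sR=90/197; mL=-45/197, mR=-1152/12805; mL+mR=-4077/12805 → advance -1; mR−mL=9/65 → turn +1·90°
n=7: pose=(8,5,E); sL=45/149, sR=9/29; mL=-9/58, mR=-18/4321; mL+mR=-1377/8642 → advance -1; mR−mL=45/298 → turn +1·90°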